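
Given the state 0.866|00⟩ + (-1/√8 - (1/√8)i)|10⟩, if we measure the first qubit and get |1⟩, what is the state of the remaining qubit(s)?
(-1/√2 - (1/√2)i)|0⟩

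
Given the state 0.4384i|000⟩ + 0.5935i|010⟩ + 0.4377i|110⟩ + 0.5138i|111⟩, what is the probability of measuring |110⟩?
0.1916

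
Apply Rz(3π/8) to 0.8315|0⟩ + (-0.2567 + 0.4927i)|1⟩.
(0.6914 - 0.462i)|0⟩ + (-0.4872 + 0.2671i)|1⟩

Rz(3π/8) = [[e^(−iθ/2), 0], [0, e^(iθ/2)]] with e^(±iθ/2) = cos(θ/2) ± i·sin(θ/2); θ = 3π/8, cos(θ/2) ≈ 0.83147, sin(θ/2) ≈ 0.55557.
With a = amp(|0⟩) = 0.8315 and b = amp(|1⟩) = (-0.2567 + 0.4927i):
new amp(|0⟩) = (0.83147 - 0.55557i)·a = (0.6914 - 0.462i)
new amp(|1⟩) = (0.83147 + 0.55557i)·b = (-0.4872 + 0.2671i)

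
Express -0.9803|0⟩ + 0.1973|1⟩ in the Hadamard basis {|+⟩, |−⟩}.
-0.5537|+⟩ - 0.8327|−⟩

With |ψ⟩ = α|0⟩ + β|1⟩, the Hadamard-basis coefficients are ⟨+|ψ⟩ = (α + β)/√2 and ⟨−|ψ⟩ = (α − β)/√2.
Here α = -0.9803, β = 0.1973: (α + β)/√2 = -0.5537, (α − β)/√2 = -0.8327.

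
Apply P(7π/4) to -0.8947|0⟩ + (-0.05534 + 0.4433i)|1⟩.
-0.8947|0⟩ + (0.2743 + 0.3526i)|1⟩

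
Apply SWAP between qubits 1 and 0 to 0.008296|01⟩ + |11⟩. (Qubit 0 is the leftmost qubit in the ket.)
0.008296|10⟩ + |11⟩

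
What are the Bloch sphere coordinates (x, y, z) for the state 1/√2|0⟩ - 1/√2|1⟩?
(-1, 0, 0)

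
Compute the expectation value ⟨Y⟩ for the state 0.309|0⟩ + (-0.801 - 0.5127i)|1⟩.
-0.3168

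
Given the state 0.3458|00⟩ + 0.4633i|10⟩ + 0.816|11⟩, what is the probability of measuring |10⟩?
0.2146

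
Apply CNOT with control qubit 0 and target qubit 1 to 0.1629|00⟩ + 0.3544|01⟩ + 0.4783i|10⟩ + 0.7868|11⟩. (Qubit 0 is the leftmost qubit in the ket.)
0.1629|00⟩ + 0.3544|01⟩ + 0.7868|10⟩ + 0.4783i|11⟩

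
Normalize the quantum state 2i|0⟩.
i|0⟩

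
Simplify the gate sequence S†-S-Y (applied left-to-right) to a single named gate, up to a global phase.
Y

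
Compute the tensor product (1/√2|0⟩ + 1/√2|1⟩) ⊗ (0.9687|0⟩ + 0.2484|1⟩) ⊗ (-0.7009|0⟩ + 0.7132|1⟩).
-0.4801|000⟩ + 0.4885|001⟩ - 0.1231|010⟩ + 0.1253|011⟩ - 0.4801|100⟩ + 0.4885|101⟩ - 0.1231|110⟩ + 0.1253|111⟩

amp(|b₁b₂…⟩) = product of the factor amplitudes for bits b₁, b₂, …; only kets whose every factor amplitude is nonzero survive.
|000⟩: (1/√2)(0.9687)(-0.7009) = -0.4801
|001⟩: (1/√2)(0.9687)(0.7132) = 0.4885
|010⟩: (1/√2)(0.2484)(-0.7009) = -0.1231
|011⟩: (1/√2)(0.2484)(0.7132) = 0.1253
|100⟩: (1/√2)(0.9687)(-0.7009) = -0.4801
|101⟩: (1/√2)(0.9687)(0.7132) = 0.4885
|110⟩: (1/√2)(0.2484)(-0.7009) = -0.1231
|111⟩: (1/√2)(0.2484)(0.7132) = 0.1253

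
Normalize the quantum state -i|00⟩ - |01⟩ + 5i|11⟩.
-0.1925i|00⟩ - 0.1925|01⟩ + 0.9623i|11⟩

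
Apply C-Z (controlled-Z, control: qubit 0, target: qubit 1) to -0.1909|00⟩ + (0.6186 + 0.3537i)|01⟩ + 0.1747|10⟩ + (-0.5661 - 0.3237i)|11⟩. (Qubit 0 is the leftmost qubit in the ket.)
-0.1909|00⟩ + (0.6186 + 0.3537i)|01⟩ + 0.1747|10⟩ + (0.5661 + 0.3237i)|11⟩

C-Z leaves the control-|0⟩ kets |00⟩, |01⟩ unchanged and applies Z to qubit 1 on the control-|1⟩ pair (|10⟩, |11⟩).
Z = [[1, 0], [0, -1]].
With a = amp(|10⟩) = 0.1747 and b = amp(|11⟩) = (-0.5661 - 0.3237i):
new amp(|10⟩) = (1)·a = 0.1747
new amp(|11⟩) = (-1)·b = (0.5661 + 0.3237i)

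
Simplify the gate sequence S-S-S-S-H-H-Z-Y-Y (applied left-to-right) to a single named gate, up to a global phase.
Z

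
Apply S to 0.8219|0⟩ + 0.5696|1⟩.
0.8219|0⟩ + 0.5696i|1⟩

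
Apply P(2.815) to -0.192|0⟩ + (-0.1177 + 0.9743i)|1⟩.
-0.192|0⟩ + (-0.2011 - 0.9606i)|1⟩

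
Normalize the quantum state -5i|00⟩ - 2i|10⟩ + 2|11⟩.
-0.8704i|00⟩ - 0.3482i|10⟩ + 0.3482|11⟩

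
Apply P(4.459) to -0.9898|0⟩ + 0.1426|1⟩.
-0.9898|0⟩ + (-0.03575 - 0.138i)|1⟩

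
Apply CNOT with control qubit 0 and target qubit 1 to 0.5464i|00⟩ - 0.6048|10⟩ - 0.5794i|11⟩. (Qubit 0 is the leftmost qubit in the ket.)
0.5464i|00⟩ - 0.5794i|10⟩ - 0.6048|11⟩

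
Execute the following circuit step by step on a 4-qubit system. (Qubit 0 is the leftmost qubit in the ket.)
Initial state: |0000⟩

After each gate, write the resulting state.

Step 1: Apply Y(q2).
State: i|0010⟩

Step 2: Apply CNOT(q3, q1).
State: i|0010⟩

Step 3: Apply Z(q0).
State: i|0010⟩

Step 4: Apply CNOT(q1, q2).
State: i|0010⟩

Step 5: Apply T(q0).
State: i|0010⟩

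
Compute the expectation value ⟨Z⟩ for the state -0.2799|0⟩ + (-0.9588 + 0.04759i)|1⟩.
-0.8432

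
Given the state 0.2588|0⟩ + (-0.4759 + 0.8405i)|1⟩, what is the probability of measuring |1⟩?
0.9329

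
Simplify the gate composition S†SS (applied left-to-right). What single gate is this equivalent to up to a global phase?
S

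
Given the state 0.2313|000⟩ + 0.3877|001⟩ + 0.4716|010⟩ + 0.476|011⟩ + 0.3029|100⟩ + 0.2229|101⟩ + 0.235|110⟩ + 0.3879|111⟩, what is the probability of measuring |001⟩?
0.1503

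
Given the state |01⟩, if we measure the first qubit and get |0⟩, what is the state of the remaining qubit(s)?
|1⟩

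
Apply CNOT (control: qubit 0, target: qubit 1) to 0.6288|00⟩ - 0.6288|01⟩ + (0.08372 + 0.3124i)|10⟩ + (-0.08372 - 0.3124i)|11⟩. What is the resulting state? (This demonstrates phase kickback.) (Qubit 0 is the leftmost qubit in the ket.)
0.6288|00⟩ - 0.6288|01⟩ + (-0.08372 - 0.3124i)|10⟩ + (0.08372 + 0.3124i)|11⟩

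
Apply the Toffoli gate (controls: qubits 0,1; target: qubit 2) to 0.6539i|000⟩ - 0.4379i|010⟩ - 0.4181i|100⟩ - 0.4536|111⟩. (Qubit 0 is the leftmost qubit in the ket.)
0.6539i|000⟩ - 0.4379i|010⟩ - 0.4181i|100⟩ - 0.4536|110⟩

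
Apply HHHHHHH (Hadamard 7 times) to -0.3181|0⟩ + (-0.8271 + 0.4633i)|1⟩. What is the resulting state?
(-0.8098 + 0.3276i)|0⟩ + (0.3599 - 0.3276i)|1⟩

H² = I, so H^7 = H: a single Hadamard. With (a, b) = (-0.3181, (-0.8271 + 0.4633i)), H gives ((a + b)/√2, (a − b)/√2) = ((-0.8098 + 0.3276i), (0.3599 - 0.3276i)).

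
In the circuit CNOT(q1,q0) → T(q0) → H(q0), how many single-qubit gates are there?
2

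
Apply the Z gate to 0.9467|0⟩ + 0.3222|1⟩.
0.9467|0⟩ - 0.3222|1⟩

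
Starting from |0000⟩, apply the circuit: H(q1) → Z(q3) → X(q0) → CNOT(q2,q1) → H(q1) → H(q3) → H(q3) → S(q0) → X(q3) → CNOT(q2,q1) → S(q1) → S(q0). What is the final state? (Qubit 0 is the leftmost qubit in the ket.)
-|1001⟩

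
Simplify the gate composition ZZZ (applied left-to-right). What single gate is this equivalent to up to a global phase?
Z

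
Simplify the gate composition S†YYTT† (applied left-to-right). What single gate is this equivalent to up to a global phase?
S†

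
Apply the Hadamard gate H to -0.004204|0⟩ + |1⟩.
0.7041|0⟩ - 0.7101|1⟩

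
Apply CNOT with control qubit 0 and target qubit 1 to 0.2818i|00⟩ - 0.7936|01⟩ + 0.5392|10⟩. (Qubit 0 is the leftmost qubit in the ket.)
0.2818i|00⟩ - 0.7936|01⟩ + 0.5392|11⟩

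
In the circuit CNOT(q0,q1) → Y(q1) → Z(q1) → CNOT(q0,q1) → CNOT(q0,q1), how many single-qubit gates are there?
2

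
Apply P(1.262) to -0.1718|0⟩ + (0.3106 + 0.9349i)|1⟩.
-0.1718|0⟩ + (-0.7963 + 0.58i)|1⟩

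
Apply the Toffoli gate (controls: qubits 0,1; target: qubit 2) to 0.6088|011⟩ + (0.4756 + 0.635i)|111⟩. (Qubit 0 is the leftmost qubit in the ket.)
0.6088|011⟩ + (0.4756 + 0.635i)|110⟩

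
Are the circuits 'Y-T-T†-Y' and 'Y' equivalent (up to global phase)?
No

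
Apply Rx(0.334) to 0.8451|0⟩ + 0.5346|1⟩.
(0.8333 - 0.08886i)|0⟩ + (0.5272 - 0.1405i)|1⟩

Rx(0.334) = [[cos(θ/2), −i·sin(θ/2)], [−i·sin(θ/2), cos(θ/2)]]; θ = 0.334, cos(θ/2) ≈ 0.986088, sin(θ/2) ≈ 0.166225.
With a = amp(|0⟩) = 0.8451 and b = amp(|1⟩) = 0.5346:
new amp(|0⟩) = (0.986088)·a + (-0.166225i)·b = (0.8333 - 0.08886i)
new amp(|1⟩) = (-0.166225i)·a + (0.986088)·b = (0.5272 - 0.1405i)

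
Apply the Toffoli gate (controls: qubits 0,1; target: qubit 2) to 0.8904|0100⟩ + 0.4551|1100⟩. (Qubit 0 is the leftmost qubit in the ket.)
0.8904|0100⟩ + 0.4551|1110⟩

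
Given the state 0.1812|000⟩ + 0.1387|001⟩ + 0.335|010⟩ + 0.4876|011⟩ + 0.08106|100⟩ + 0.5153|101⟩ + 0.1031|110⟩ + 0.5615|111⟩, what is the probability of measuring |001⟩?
0.01924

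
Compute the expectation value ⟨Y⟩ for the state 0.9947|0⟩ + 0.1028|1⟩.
0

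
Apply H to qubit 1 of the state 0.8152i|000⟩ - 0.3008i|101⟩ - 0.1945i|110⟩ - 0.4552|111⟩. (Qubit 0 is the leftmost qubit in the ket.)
0.5764i|000⟩ + 0.5764i|010⟩ - 0.1375i|100⟩ + (-0.3219 - 0.2127i)|101⟩ + 0.1375i|110⟩ + (0.3219 - 0.2127i)|111⟩

H on qubit 1 mixes each pair of kets that differ only in qubit 1: amplitudes (a, b) of (|…0…⟩, |…1…⟩) become ((a + b)/√2, (a − b)/√2). Kets absent from the input have amplitude 0.
(|000⟩, |010⟩): (a, b) = (0.8152i, 0) → (0.5764i, 0.5764i)
(|100⟩, |110⟩): (a, b) = (0, -0.1945i) → (-0.1375i, 0.1375i)
(|101⟩, |111⟩): (a, b) = (-0.3008i, -0.4552) → ((-0.3219 - 0.2127i), (0.3219 - 0.2127i))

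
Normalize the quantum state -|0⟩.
-|0⟩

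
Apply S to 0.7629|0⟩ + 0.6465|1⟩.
0.7629|0⟩ + 0.6465i|1⟩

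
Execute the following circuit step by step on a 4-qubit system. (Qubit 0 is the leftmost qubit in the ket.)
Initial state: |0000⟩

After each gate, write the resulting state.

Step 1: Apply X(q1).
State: |0100⟩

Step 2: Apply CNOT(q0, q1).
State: |0100⟩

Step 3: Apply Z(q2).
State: |0100⟩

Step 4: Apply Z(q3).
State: |0100⟩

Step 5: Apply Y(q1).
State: -i|0000⟩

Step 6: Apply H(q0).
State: -(1/√2)i|0000⟩ - (1/√2)i|1000⟩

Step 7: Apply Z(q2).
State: -(1/√2)i|0000⟩ - (1/√2)i|1000⟩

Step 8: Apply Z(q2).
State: -(1/√2)i|0000⟩ - (1/√2)i|1000⟩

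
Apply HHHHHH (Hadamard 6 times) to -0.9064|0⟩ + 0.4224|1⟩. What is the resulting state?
-0.9064|0⟩ + 0.4224|1⟩

H² = I, so an even number of Hadamards cancels: H^6 = I and the state is unchanged.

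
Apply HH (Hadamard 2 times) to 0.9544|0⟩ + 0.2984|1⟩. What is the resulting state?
0.9544|0⟩ + 0.2984|1⟩

H² = I, so an even number of Hadamards cancels: H^2 = I and the state is unchanged.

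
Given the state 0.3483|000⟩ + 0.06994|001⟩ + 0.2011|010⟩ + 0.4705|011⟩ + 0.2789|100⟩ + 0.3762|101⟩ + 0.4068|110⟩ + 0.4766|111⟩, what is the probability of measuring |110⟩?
0.1655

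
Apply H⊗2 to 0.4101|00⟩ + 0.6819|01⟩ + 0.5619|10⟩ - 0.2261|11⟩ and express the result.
0.7139|00⟩ + 0.2581|01⟩ + 0.3781|10⟩ - 0.5299|11⟩

H⊗2 gives amp(|y⟩) = (1/2) Σ_x (−1)^(x·y) amp(|x⟩), where x·y is the number of positions in which both x and y have a 1.
|00⟩: (0.4101 + 0.6819 + 0.5619 - 0.2261)/2 = 0.7139
|01⟩: (0.4101 - 0.6819 + 0.5619 + 0.2261)/2 = 0.2581
|10⟩: (0.4101 + 0.6819 - 0.5619 + 0.2261)/2 = 0.3781
|11⟩: (0.4101 - 0.6819 - 0.5619 - 0.2261)/2 = -0.5299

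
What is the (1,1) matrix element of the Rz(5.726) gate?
(-0.9614 + 0.275i)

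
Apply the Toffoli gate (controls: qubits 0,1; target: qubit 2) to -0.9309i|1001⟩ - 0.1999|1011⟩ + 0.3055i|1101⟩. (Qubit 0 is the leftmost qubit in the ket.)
-0.9309i|1001⟩ - 0.1999|1011⟩ + 0.3055i|1111⟩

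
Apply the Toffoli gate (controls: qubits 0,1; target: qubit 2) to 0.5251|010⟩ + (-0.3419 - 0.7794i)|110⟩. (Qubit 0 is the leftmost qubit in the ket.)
0.5251|010⟩ + (-0.3419 - 0.7794i)|111⟩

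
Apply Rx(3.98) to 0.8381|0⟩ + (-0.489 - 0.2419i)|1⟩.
(-0.5621 + 0.4467i)|0⟩ + (0.199 - 0.6671i)|1⟩

Rx(3.98) = [[cos(θ/2), −i·sin(θ/2)], [−i·sin(θ/2), cos(θ/2)]]; θ = 3.98, cos(θ/2) ≈ -0.407033, sin(θ/2) ≈ 0.913413.
With a = amp(|0⟩) = 0.8381 and b = amp(|1⟩) = (-0.489 - 0.2419i):
new amp(|0⟩) = (-0.407033)·a + (-0.913413i)·b = (-0.5621 + 0.4467i)
new amp(|1⟩) = (-0.913413i)·a + (-0.407033)·b = (0.199 - 0.6671i)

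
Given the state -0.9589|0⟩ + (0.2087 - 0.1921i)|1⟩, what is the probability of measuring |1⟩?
0.08046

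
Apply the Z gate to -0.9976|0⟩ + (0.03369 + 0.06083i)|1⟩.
-0.9976|0⟩ + (-0.03369 - 0.06083i)|1⟩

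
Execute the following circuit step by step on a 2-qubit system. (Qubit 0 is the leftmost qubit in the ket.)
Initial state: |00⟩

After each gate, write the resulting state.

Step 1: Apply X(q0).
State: |10⟩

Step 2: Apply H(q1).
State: 1/√2|10⟩ + 1/√2|11⟩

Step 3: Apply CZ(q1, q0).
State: 1/√2|10⟩ - 1/√2|11⟩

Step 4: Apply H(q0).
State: 1/2|00⟩ - 1/2|01⟩ - 1/2|10⟩ + 1/2|11⟩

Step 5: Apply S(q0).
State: 1/2|00⟩ - 1/2|01⟩ - (1/2)i|10⟩ + (1/2)i|11⟩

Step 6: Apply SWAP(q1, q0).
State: 1/2|00⟩ - (1/2)i|01⟩ - 1/2|10⟩ + (1/2)i|11⟩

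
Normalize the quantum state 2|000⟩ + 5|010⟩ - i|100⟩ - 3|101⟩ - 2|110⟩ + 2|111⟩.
0.2917|000⟩ + 0.7293|010⟩ - 0.1459i|100⟩ - 0.4376|101⟩ - 0.2917|110⟩ + 0.2917|111⟩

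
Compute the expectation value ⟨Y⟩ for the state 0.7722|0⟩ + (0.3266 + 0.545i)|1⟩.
0.8417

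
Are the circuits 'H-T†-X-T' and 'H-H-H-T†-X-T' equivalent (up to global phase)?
Yes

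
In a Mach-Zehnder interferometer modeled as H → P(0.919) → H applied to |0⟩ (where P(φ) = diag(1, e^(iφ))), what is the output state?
(0.8033 + 0.3975i)|0⟩ + (0.1967 - 0.3975i)|1⟩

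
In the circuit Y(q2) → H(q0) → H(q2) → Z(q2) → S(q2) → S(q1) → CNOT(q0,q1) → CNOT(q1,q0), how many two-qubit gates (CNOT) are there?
2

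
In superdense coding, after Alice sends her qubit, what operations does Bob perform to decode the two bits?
CNOT (Alice's qubit controls Bob's), then H on Alice's qubit, then measure both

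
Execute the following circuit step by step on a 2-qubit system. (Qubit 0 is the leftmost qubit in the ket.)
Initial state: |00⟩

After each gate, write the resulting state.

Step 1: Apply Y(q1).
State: i|01⟩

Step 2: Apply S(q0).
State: i|01⟩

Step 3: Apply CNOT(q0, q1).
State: i|01⟩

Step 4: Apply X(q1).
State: i|00⟩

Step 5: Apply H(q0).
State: (1/√2)i|00⟩ + (1/√2)i|10⟩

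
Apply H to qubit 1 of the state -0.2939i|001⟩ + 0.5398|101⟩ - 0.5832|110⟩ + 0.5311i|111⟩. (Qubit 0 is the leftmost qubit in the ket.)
-0.2078i|001⟩ - 0.2078i|011⟩ - 0.4124|100⟩ + (0.3817 + 0.3755i)|101⟩ + 0.4124|110⟩ + (0.3817 - 0.3755i)|111⟩

H on qubit 1 mixes each pair of kets that differ only in qubit 1: amplitudes (a, b) of (|…0…⟩, |…1…⟩) become ((a + b)/√2, (a − b)/√2). Kets absent from the input have amplitude 0.
(|001⟩, |011⟩): (a, b) = (-0.2939i, 0) → (-0.2078i, -0.2078i)
(|100⟩, |110⟩): (a, b) = (0, -0.5832) → (-0.4124, 0.4124)
(|101⟩, |111⟩): (a, b) = (0.5398, 0.5311i) → ((0.3817 + 0.3755i), (0.3817 - 0.3755i))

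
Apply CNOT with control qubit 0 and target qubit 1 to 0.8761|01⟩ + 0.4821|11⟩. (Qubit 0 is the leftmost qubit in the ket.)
0.8761|01⟩ + 0.4821|10⟩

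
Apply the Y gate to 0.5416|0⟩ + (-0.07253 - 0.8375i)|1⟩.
(-0.8375 + 0.07253i)|0⟩ + 0.5416i|1⟩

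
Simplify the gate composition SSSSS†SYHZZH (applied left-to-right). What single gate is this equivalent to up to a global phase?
Y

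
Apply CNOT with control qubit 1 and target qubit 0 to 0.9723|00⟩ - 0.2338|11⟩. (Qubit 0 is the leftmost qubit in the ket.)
0.9723|00⟩ - 0.2338|01⟩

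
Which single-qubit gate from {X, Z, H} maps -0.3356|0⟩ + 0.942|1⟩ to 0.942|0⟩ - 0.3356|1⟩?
X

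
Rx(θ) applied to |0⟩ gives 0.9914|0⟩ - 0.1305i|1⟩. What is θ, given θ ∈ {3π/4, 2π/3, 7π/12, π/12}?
π/12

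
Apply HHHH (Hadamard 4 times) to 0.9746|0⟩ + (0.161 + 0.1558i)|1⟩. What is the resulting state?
0.9746|0⟩ + (0.161 + 0.1558i)|1⟩

H² = I, so an even number of Hadamards cancels: H^4 = I and the state is unchanged.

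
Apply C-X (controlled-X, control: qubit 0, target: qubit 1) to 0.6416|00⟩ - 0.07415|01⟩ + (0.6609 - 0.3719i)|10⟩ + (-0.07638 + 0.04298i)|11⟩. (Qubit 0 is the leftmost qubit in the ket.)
0.6416|00⟩ - 0.07415|01⟩ + (-0.07638 + 0.04298i)|10⟩ + (0.6609 - 0.3719i)|11⟩

C-X leaves the control-|0⟩ kets |00⟩, |01⟩ unchanged and applies X to qubit 1 on the control-|1⟩ pair (|10⟩, |11⟩).
X = [[0, 1], [1, 0]].
With a = amp(|10⟩) = (0.6609 - 0.3719i) and b = amp(|11⟩) = (-0.07638 + 0.04298i):
new amp(|10⟩) = (1)·b = (-0.07638 + 0.04298i)
new amp(|11⟩) = (1)·a = (0.6609 - 0.3719i)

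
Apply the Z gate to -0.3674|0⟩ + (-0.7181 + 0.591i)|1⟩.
-0.3674|0⟩ + (0.7181 - 0.591i)|1⟩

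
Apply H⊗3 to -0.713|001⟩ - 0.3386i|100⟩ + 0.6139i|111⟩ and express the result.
(-0.2521 + 0.09733i)|000⟩ + (0.2521 - 0.3368i)|001⟩ + (-0.2521 - 0.3368i)|010⟩ + (0.2521 + 0.09733i)|011⟩ + (-0.2521 - 0.09733i)|100⟩ + (0.2521 + 0.3368i)|101⟩ + (-0.2521 + 0.3368i)|110⟩ + (0.2521 - 0.09733i)|111⟩

H⊗3 gives amp(|y⟩) = (1/2√2) Σ_x (−1)^(x·y) amp(|x⟩), where x·y is the number of positions in which both x and y have a 1.
|000⟩: (-0.713 - 0.3386i + 0.6139i)/(2√2) = (-0.2521 + 0.09733i)
|001⟩: (0.713 - 0.3386i - 0.6139i)/(2√2) = (0.2521 - 0.3368i)
|010⟩: (-0.713 - 0.3386i - 0.6139i)/(2√2) = (-0.2521 - 0.3368i)
|011⟩: (0.713 - 0.3386i + 0.6139i)/(2√2) = (0.2521 + 0.09733i)
|100⟩: (-0.713 + 0.3386i - 0.6139i)/(2√2) = (-0.2521 - 0.09733i)
|101⟩: (0.713 + 0.3386i + 0.6139i)/(2√2) = (0.2521 + 0.3368i)
|110⟩: (-0.713 + 0.3386i + 0.6139i)/(2√2) = (-0.2521 + 0.3368i)
|111⟩: (0.713 + 0.3386i - 0.6139i)/(2√2) = (0.2521 - 0.09733i)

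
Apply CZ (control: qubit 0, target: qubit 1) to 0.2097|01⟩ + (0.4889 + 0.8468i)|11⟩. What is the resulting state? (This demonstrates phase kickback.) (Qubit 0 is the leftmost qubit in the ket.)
0.2097|01⟩ + (-0.4889 - 0.8468i)|11⟩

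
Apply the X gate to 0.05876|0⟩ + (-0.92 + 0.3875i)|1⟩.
(-0.92 + 0.3875i)|0⟩ + 0.05876|1⟩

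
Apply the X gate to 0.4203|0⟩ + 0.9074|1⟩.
0.9074|0⟩ + 0.4203|1⟩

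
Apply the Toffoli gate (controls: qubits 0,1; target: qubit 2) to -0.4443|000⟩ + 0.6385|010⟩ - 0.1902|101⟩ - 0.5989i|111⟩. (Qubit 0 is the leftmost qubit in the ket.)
-0.4443|000⟩ + 0.6385|010⟩ - 0.1902|101⟩ - 0.5989i|110⟩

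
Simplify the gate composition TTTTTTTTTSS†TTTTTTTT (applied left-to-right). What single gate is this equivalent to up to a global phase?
T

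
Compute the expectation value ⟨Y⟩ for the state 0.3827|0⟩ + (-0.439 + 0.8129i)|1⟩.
0.6222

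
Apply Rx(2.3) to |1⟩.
-0.9128i|0⟩ + 0.4085|1⟩

Rx(2.3) = [[cos(θ/2), −i·sin(θ/2)], [−i·sin(θ/2), cos(θ/2)]]; θ = 2.3, cos(θ/2) ≈ 0.408487, sin(θ/2) ≈ 0.912764.
With a = amp(|0⟩) = 0 and b = amp(|1⟩) = 1:
new amp(|0⟩) = (0.408487)·a + (-0.912764i)·b = -0.9128i
new amp(|1⟩) = (-0.912764i)·a + (0.408487)·b = 0.4085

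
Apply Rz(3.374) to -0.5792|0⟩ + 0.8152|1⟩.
(0.06715 + 0.5753i)|0⟩ + (-0.09452 + 0.8097i)|1⟩

Rz(3.374) = [[e^(−iθ/2), 0], [0, e^(iθ/2)]] with e^(±iθ/2) = cos(θ/2) ± i·sin(θ/2); θ = 3.374, cos(θ/2) ≈ -0.115942, sin(θ/2) ≈ 0.993256.
With a = amp(|0⟩) = -0.5792 and b = amp(|1⟩) = 0.8152:
new amp(|0⟩) = (-0.115942 - 0.993256i)·a = (0.06715 + 0.5753i)
new amp(|1⟩) = (-0.115942 + 0.993256i)·b = (-0.09452 + 0.8097i)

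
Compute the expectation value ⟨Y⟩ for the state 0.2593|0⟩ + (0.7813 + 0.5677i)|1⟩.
0.2944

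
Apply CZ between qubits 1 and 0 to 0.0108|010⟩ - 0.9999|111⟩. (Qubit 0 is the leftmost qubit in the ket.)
0.0108|010⟩ + 0.9999|111⟩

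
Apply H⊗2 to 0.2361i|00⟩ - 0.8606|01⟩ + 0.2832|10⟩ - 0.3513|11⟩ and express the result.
(-0.4644 + 0.1181i)|00⟩ + (0.7476 + 0.1181i)|01⟩ + (-0.3963 + 0.1181i)|10⟩ + (0.1131 + 0.1181i)|11⟩

H⊗2 gives amp(|y⟩) = (1/2) Σ_x (−1)^(x·y) amp(|x⟩), where x·y is the number of positions in which both x and y have a 1.
|00⟩: (0.2361i - 0.8606 + 0.2832 - 0.3513)/2 = (-0.4644 + 0.1181i)
|01⟩: (0.2361i + 0.8606 + 0.2832 + 0.3513)/2 = (0.7476 + 0.1181i)
|10⟩: (0.2361i - 0.8606 - 0.2832 + 0.3513)/2 = (-0.3963 + 0.1181i)
|11⟩: (0.2361i + 0.8606 - 0.2832 - 0.3513)/2 = (0.1131 + 0.1181i)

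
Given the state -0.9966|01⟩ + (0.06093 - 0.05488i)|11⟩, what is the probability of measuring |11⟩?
0.006724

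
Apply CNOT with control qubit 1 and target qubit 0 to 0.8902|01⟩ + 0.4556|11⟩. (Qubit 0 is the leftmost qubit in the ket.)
0.4556|01⟩ + 0.8902|11⟩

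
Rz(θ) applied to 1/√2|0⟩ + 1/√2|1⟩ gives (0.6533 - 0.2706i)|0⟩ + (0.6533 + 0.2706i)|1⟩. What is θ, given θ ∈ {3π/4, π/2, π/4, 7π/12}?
π/4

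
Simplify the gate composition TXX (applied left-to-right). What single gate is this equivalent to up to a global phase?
T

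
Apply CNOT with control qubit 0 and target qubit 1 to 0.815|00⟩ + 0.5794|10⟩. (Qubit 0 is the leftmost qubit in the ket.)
0.815|00⟩ + 0.5794|11⟩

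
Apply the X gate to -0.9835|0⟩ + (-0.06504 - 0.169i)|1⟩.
(-0.06504 - 0.169i)|0⟩ - 0.9835|1⟩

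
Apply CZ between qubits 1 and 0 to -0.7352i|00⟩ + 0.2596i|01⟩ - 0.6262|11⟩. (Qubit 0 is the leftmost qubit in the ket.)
-0.7352i|00⟩ + 0.2596i|01⟩ + 0.6262|11⟩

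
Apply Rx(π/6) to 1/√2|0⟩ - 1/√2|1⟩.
(0.683 + 0.183i)|0⟩ + (-0.683 - 0.183i)|1⟩

Rx(π/6) = [[cos(θ/2), −i·sin(θ/2)], [−i·sin(θ/2), cos(θ/2)]]; θ = π/6, cos(θ/2) ≈ 0.965926, sin(θ/2) ≈ 0.258819.
With a = amp(|0⟩) = 1/√2 and b = amp(|1⟩) = -1/√2:
new amp(|0⟩) = (0.965926)·a + (-0.258819i)·b = (0.683 + 0.183i)
new amp(|1⟩) = (-0.258819i)·a + (0.965926)·b = (-0.683 - 0.183i)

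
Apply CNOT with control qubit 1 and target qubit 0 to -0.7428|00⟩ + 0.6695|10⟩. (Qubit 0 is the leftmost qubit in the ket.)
-0.7428|00⟩ + 0.6695|10⟩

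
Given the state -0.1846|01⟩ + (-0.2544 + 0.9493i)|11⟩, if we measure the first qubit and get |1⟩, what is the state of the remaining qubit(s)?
(-0.2589 + 0.9659i)|1⟩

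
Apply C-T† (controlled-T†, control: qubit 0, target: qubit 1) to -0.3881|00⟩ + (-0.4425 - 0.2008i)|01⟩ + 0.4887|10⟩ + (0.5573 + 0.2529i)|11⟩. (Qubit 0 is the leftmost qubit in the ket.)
-0.3881|00⟩ + (-0.4425 - 0.2008i)|01⟩ + 0.4887|10⟩ + (0.5729 - 0.2152i)|11⟩

C-T† leaves the control-|0⟩ kets |00⟩, |01⟩ unchanged and applies T† to qubit 1 on the control-|1⟩ pair (|10⟩, |11⟩).
T† = [[1, 0], [0, (1/√2 - (1/√2)i)]].
With a = amp(|10⟩) = 0.4887 and b = amp(|11⟩) = (0.5573 + 0.2529i):
new amp(|10⟩) = (1)·a = 0.4887
new amp(|11⟩) = (1/√2 - (1/√2)i)·b = (0.5729 - 0.2152i)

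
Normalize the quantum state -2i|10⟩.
-i|10⟩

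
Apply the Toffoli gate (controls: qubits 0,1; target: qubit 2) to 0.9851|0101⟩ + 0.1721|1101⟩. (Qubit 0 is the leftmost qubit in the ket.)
0.9851|0101⟩ + 0.1721|1111⟩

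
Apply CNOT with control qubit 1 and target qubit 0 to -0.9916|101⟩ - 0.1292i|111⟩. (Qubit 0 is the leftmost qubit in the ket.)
-0.1292i|011⟩ - 0.9916|101⟩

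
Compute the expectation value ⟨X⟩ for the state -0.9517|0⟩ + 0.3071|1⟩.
-0.5845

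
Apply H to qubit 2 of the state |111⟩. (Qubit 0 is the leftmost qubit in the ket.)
1/√2|110⟩ - 1/√2|111⟩

H on qubit 2 mixes each pair of kets that differ only in qubit 2: amplitudes (a, b) of (|…0…⟩, |…1…⟩) become ((a + b)/√2, (a − b)/√2). Kets absent from the input have amplitude 0.
(|110⟩, |111⟩): (a, b) = (0, 1) → (1/√2, -1/√2)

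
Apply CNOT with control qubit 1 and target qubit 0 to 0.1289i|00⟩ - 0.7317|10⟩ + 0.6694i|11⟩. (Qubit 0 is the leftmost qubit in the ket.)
0.1289i|00⟩ + 0.6694i|01⟩ - 0.7317|10⟩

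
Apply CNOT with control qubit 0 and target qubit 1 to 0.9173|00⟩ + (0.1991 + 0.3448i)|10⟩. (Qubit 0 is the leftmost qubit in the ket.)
0.9173|00⟩ + (0.1991 + 0.3448i)|11⟩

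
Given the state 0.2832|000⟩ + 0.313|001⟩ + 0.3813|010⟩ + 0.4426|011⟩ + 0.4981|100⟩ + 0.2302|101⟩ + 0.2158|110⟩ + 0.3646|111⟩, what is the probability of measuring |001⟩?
0.09797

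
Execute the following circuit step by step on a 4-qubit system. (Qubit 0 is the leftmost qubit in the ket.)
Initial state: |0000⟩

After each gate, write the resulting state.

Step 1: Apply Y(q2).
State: i|0010⟩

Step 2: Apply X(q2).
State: i|0000⟩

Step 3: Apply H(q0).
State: (1/√2)i|0000⟩ + (1/√2)i|1000⟩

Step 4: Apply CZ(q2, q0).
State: (1/√2)i|0000⟩ + (1/√2)i|1000⟩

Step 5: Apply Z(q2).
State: (1/√2)i|0000⟩ + (1/√2)i|1000⟩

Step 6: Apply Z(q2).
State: (1/√2)i|0000⟩ + (1/√2)i|1000⟩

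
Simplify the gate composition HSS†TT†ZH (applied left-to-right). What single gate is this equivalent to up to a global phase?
X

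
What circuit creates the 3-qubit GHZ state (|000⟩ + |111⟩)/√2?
H(q0) → CNOT(q0,q1) → CNOT(q0,q2)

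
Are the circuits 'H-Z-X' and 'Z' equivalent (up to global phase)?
No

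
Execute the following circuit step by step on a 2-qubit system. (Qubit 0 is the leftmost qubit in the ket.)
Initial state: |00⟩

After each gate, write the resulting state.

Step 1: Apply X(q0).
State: |10⟩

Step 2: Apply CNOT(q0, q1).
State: |11⟩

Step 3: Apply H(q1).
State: 1/√2|10⟩ - 1/√2|11⟩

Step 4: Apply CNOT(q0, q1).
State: -1/√2|10⟩ + 1/√2|11⟩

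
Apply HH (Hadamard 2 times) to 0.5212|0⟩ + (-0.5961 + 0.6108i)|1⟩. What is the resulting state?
0.5212|0⟩ + (-0.5961 + 0.6108i)|1⟩

H² = I, so an even number of Hadamards cancels: H^2 = I and the state is unchanged.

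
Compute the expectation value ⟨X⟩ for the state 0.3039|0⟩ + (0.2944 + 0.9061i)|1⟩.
0.1789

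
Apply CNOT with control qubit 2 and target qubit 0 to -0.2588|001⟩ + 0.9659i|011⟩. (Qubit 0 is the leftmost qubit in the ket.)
-0.2588|101⟩ + 0.9659i|111⟩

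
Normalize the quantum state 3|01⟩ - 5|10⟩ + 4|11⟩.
0.4243|01⟩ - 1/√2|10⟩ + 0.5657|11⟩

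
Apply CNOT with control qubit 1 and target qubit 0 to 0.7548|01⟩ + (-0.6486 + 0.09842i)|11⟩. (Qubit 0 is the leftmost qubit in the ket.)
(-0.6486 + 0.09842i)|01⟩ + 0.7548|11⟩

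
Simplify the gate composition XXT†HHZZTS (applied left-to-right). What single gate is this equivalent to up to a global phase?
S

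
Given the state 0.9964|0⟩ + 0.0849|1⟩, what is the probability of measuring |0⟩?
0.9928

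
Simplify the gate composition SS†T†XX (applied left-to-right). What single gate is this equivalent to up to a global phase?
T†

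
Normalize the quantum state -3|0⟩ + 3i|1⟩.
-1/√2|0⟩ + (1/√2)i|1⟩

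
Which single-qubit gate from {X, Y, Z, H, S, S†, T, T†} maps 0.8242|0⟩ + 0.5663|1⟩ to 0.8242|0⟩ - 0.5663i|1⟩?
S†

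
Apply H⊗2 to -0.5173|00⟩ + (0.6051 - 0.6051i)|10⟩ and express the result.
(0.0439 - 0.3026i)|00⟩ + (0.0439 - 0.3026i)|01⟩ + (-0.5612 + 0.3026i)|10⟩ + (-0.5612 + 0.3026i)|11⟩

H⊗2 gives amp(|y⟩) = (1/2) Σ_x (−1)^(x·y) amp(|x⟩), where x·y is the number of positions in which both x and y have a 1.
|00⟩: (-0.5173 + (0.6051 - 0.6051i))/2 = (0.0439 - 0.3026i)
|01⟩: (-0.5173 + (0.6051 - 0.6051i))/2 = (0.0439 - 0.3026i)
|10⟩: (-0.5173 - (0.6051 - 0.6051i))/2 = (-0.5612 + 0.3026i)
|11⟩: (-0.5173 - (0.6051 - 0.6051i))/2 = (-0.5612 + 0.3026i)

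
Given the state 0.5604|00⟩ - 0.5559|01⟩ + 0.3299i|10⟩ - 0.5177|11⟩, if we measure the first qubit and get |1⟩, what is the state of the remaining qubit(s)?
0.5374i|0⟩ - 0.8433|1⟩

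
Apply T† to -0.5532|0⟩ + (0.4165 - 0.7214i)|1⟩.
-0.5532|0⟩ + (-0.2156 - 0.8046i)|1⟩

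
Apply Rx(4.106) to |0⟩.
-0.4637|0⟩ - 0.886i|1⟩

Rx(4.106) = [[cos(θ/2), −i·sin(θ/2)], [−i·sin(θ/2), cos(θ/2)]]; θ = 4.106, cos(θ/2) ≈ -0.463733, sin(θ/2) ≈ 0.885975.
With a = amp(|0⟩) = 1 and b = amp(|1⟩) = 0:
new amp(|0⟩) = (-0.463733)·a + (-0.885975i)·b = -0.4637
new amp(|1⟩) = (-0.885975i)·a + (-0.463733)·b = -0.886i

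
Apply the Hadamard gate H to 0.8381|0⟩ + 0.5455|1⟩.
0.9784|0⟩ + 0.2069|1⟩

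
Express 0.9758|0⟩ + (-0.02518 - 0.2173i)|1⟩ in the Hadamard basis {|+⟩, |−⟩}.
(0.6722 - 0.1537i)|+⟩ + (0.7078 + 0.1537i)|−⟩

With |ψ⟩ = α|0⟩ + β|1⟩, the Hadamard-basis coefficients are ⟨+|ψ⟩ = (α + β)/√2 and ⟨−|ψ⟩ = (α − β)/√2.
Here α = 0.9758, β = (-0.02518 - 0.2173i): (α + β)/√2 = (0.6722 - 0.1537i), (α − β)/√2 = (0.7078 + 0.1537i).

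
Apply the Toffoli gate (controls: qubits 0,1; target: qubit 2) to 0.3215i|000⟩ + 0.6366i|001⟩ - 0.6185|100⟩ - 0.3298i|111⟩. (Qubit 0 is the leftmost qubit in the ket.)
0.3215i|000⟩ + 0.6366i|001⟩ - 0.6185|100⟩ - 0.3298i|110⟩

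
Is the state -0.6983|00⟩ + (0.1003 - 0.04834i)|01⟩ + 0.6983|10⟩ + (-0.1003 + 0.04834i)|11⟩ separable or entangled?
Separable

Writing the state as a|00⟩ + b|01⟩ + c|10⟩ + d|11⟩, it is a product state iff ad − bc = 0.
Here (a, b, c, d) = (-0.6983, (0.1003 - 0.04834i), 0.6983, (-0.1003 + 0.04834i)): ad − bc = (-0.6983)(-0.1003 + 0.04834i) − (0.1003 - 0.04834i)(0.6983) = 0, so the state is separable.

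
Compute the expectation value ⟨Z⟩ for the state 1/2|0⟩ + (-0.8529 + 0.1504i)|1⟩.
-0.5001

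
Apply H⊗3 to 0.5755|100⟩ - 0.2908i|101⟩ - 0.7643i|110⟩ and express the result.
(0.2035 - 0.373i)|000⟩ + (0.2035 - 0.1674i)|001⟩ + (0.2035 + 0.1674i)|010⟩ + (0.2035 + 0.373i)|011⟩ + (-0.2035 + 0.373i)|100⟩ + (-0.2035 + 0.1674i)|101⟩ + (-0.2035 - 0.1674i)|110⟩ + (-0.2035 - 0.373i)|111⟩

H⊗3 gives amp(|y⟩) = (1/2√2) Σ_x (−1)^(x·y) amp(|x⟩), where x·y is the number of positions in which both x and y have a 1.
|000⟩: (0.5755 - 0.2908i - 0.7643i)/(2√2) = (0.2035 - 0.373i)
|001⟩: (0.5755 + 0.2908i - 0.7643i)/(2√2) = (0.2035 - 0.1674i)
|010⟩: (0.5755 - 0.2908i + 0.7643i)/(2√2) = (0.2035 + 0.1674i)
|011⟩: (0.5755 + 0.2908i + 0.7643i)/(2√2) = (0.2035 + 0.373i)
|100⟩: (-0.5755 + 0.2908i + 0.7643i)/(2√2) = (-0.2035 + 0.373i)
|101⟩: (-0.5755 - 0.2908i + 0.7643i)/(2√2) = (-0.2035 + 0.1674i)
|110⟩: (-0.5755 + 0.2908i - 0.7643i)/(2√2) = (-0.2035 - 0.1674i)
|111⟩: (-0.5755 - 0.2908i - 0.7643i)/(2√2) = (-0.2035 - 0.373i)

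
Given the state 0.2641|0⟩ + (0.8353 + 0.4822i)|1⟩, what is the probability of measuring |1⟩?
0.9302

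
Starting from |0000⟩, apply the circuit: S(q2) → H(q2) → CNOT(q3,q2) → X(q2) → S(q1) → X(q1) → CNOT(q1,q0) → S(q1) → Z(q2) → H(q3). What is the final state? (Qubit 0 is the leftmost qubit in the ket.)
(1/2)i|1100⟩ + (1/2)i|1101⟩ - (1/2)i|1110⟩ - (1/2)i|1111⟩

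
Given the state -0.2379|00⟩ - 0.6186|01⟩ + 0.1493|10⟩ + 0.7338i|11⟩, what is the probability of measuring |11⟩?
0.5385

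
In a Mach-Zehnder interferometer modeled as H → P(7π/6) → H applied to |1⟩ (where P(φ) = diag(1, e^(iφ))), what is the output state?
(0.933 + 0.25i)|0⟩ + (0.06699 - 0.25i)|1⟩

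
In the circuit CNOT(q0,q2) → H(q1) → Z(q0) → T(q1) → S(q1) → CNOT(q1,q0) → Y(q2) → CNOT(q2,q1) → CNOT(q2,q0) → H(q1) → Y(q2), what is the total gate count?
11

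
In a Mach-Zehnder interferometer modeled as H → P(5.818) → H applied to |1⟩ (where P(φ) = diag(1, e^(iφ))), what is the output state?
(0.05313 + 0.2243i)|0⟩ + (0.9469 - 0.2243i)|1⟩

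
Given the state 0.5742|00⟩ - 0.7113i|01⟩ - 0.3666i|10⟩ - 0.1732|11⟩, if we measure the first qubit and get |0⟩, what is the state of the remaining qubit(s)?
0.6281|0⟩ - 0.7781i|1⟩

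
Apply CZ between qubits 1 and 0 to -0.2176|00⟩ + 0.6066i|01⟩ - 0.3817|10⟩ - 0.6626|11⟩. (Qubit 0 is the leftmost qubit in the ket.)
-0.2176|00⟩ + 0.6066i|01⟩ - 0.3817|10⟩ + 0.6626|11⟩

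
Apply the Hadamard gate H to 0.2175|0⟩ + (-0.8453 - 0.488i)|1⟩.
(-0.4439 - 0.3451i)|0⟩ + (0.7515 + 0.3451i)|1⟩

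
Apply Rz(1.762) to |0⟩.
(0.6364 - 0.7714i)|0⟩

Rz(1.762) = [[e^(−iθ/2), 0], [0, e^(iθ/2)]] with e^(±iθ/2) = cos(θ/2) ± i·sin(θ/2); θ = 1.762, cos(θ/2) ≈ 0.63638, sin(θ/2) ≈ 0.771376.
With a = amp(|0⟩) = 1 and b = amp(|1⟩) = 0:
new amp(|0⟩) = (0.63638 - 0.771376i)·a = (0.6364 - 0.7714i)
new amp(|1⟩) = (0.63638 + 0.771376i)·b = 0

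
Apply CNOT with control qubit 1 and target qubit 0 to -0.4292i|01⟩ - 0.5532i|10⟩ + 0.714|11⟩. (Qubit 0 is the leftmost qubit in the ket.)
0.714|01⟩ - 0.5532i|10⟩ - 0.4292i|11⟩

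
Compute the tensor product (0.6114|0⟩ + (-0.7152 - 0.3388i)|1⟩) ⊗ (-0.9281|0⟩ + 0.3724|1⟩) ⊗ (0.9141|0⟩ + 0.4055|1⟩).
-0.5187|000⟩ - 0.2301|001⟩ + 0.2081|010⟩ + 0.09233|011⟩ + (0.6068 + 0.2874i)|100⟩ + (0.2692 + 0.1275i)|101⟩ + (-0.2435 - 0.1153i)|110⟩ + (-0.108 - 0.05116i)|111⟩

amp(|b₁b₂…⟩) = product of the factor amplitudes for bits b₁, b₂, …; only kets whose every factor amplitude is nonzero survive.
|000⟩: (0.6114)(-0.9281)(0.9141) = -0.5187
|001⟩: (0.6114)(-0.9281)(0.4055) = -0.2301
|010⟩: (0.6114)(0.3724)(0.9141) = 0.2081
|011⟩: (0.6114)(0.3724)(0.4055) = 0.09233
|100⟩: (-0.7152 - 0.3388i)(-0.9281)(0.9141) = (0.6068 + 0.2874i)
|101⟩: (-0.7152 - 0.3388i)(-0.9281)(0.4055) = (0.2692 + 0.1275i)
|110⟩: (-0.7152 - 0.3388i)(0.3724)(0.9141) = (-0.2435 - 0.1153i)
|111⟩: (-0.7152 - 0.3388i)(0.3724)(0.4055) = (-0.108 - 0.05116i)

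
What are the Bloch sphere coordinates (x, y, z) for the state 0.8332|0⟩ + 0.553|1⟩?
(0.9215, 0, 0.3884)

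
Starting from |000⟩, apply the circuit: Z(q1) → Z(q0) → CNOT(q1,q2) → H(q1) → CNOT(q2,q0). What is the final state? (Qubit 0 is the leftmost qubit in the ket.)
1/√2|000⟩ + 1/√2|010⟩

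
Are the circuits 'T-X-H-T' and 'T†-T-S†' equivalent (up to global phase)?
No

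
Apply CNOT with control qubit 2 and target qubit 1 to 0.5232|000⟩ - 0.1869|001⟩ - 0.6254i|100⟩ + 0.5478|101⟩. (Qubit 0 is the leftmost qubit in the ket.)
0.5232|000⟩ - 0.1869|011⟩ - 0.6254i|100⟩ + 0.5478|111⟩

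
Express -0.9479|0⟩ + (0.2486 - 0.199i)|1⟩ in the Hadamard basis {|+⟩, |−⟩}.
(-0.4945 - 0.1407i)|+⟩ + (-0.8461 + 0.1407i)|−⟩

With |ψ⟩ = α|0⟩ + β|1⟩, the Hadamard-basis coefficients are ⟨+|ψ⟩ = (α + β)/√2 and ⟨−|ψ⟩ = (α − β)/√2.
Here α = -0.9479, β = (0.2486 - 0.199i): (α + β)/√2 = (-0.4945 - 0.1407i), (α − β)/√2 = (-0.8461 + 0.1407i).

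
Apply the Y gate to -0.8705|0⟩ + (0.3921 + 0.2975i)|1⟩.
(0.2975 - 0.3921i)|0⟩ - 0.8705i|1⟩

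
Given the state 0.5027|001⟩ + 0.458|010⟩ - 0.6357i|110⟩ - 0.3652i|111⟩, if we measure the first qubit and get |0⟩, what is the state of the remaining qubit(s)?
0.7392|01⟩ + 0.6735|10⟩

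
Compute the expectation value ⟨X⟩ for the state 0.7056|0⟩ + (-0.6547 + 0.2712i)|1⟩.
-0.9239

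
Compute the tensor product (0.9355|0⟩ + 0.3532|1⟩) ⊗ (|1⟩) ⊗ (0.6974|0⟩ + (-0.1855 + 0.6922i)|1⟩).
0.6524|010⟩ + (-0.1735 + 0.6476i)|011⟩ + 0.2463|110⟩ + (-0.06552 + 0.2445i)|111⟩

amp(|b₁b₂…⟩) = product of the factor amplitudes for bits b₁, b₂, …; only kets whose every factor amplitude is nonzero survive.
|010⟩: (0.9355)(1)(0.6974) = 0.6524
|011⟩: (0.9355)(1)(-0.1855 + 0.6922i) = (-0.1735 + 0.6476i)
|110⟩: (0.3532)(1)(0.6974) = 0.2463
|111⟩: (0.3532)(1)(-0.1855 + 0.6922i) = (-0.06552 + 0.2445i)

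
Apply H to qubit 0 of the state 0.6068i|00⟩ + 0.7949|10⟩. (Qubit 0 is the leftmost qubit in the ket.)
(0.5621 + 0.4291i)|00⟩ + (-0.5621 + 0.4291i)|10⟩

H on qubit 0 mixes each pair of kets that differ only in qubit 0: amplitudes (a, b) of (|…0…⟩, |…1…⟩) become ((a + b)/√2, (a − b)/√2). Kets absent from the input have amplitude 0.
(|00⟩, |10⟩): (a, b) = (0.6068i, 0.7949) → ((0.5621 + 0.4291i), (-0.5621 + 0.4291i))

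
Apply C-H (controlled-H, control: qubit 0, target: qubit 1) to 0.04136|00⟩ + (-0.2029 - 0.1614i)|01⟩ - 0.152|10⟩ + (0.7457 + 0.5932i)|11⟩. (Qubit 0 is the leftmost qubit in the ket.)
0.04136|00⟩ + (-0.2029 - 0.1614i)|01⟩ + (0.4198 + 0.4195i)|10⟩ + (-0.6348 - 0.4195i)|11⟩

C-H leaves the control-|0⟩ kets |00⟩, |01⟩ unchanged and applies H to qubit 1 on the control-|1⟩ pair (|10⟩, |11⟩).
H = [[1/√2, 1/√2], [1/√2, -1/√2]].
With a = amp(|10⟩) = -0.152 and b = amp(|11⟩) = (0.7457 + 0.5932i):
new amp(|10⟩) = (1/√2)·a + (1/√2)·b = (0.4198 + 0.4195i)
new amp(|11⟩) = (1/√2)·a + (-1/√2)·b = (-0.6348 - 0.4195i)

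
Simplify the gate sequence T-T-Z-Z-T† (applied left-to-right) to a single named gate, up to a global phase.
T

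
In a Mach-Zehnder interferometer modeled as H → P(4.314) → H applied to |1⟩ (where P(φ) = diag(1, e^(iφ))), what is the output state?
(0.694 + 0.4608i)|0⟩ + (0.306 - 0.4608i)|1⟩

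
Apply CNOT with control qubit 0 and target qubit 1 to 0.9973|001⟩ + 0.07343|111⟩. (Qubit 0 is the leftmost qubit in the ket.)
0.9973|001⟩ + 0.07343|101⟩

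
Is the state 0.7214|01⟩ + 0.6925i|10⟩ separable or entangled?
Entangled

Writing the state as a|00⟩ + b|01⟩ + c|10⟩ + d|11⟩, it is a product state iff ad − bc = 0.
Here (a, b, c, d) = (0, 0.7214, 0.6925i, 0): ad − bc = (0)(0) − (0.7214)(0.6925i) = -0.4996i ≠ 0, so the state is entangled.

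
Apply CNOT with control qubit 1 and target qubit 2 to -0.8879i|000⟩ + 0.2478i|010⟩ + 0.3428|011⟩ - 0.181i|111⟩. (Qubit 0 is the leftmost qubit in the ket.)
-0.8879i|000⟩ + 0.3428|010⟩ + 0.2478i|011⟩ - 0.181i|110⟩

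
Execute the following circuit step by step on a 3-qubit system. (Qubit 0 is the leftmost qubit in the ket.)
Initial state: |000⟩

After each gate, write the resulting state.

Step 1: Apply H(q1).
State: 1/√2|000⟩ + 1/√2|010⟩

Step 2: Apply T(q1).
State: 1/√2|000⟩ + (1/2 + (1/2)i)|010⟩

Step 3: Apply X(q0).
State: 1/√2|100⟩ + (1/2 + (1/2)i)|110⟩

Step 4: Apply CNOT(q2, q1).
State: 1/√2|100⟩ + (1/2 + (1/2)i)|110⟩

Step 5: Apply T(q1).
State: 1/√2|100⟩ + (1/√2)i|110⟩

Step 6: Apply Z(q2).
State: 1/√2|100⟩ + (1/√2)i|110⟩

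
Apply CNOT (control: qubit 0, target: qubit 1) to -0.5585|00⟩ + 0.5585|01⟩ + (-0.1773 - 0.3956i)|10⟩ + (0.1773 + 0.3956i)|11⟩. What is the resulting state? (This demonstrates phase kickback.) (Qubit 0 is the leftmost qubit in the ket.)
-0.5585|00⟩ + 0.5585|01⟩ + (0.1773 + 0.3956i)|10⟩ + (-0.1773 - 0.3956i)|11⟩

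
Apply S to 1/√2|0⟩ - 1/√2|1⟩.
1/√2|0⟩ - (1/√2)i|1⟩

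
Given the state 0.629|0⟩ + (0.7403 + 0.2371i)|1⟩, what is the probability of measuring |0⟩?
0.3956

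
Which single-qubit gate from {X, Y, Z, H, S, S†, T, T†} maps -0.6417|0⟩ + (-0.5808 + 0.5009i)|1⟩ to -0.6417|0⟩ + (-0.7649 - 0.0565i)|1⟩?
T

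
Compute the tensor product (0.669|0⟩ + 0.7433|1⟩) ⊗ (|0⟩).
0.669|00⟩ + 0.7433|10⟩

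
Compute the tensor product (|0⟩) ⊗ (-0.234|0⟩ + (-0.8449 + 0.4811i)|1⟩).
-0.234|00⟩ + (-0.8449 + 0.4811i)|01⟩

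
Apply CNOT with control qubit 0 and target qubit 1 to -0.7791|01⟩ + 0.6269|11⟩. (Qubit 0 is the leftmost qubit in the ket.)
-0.7791|01⟩ + 0.6269|10⟩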